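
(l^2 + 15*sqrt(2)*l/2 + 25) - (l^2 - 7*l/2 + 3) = 7*l/2 + 15*sqrt(2)*l/2 + 22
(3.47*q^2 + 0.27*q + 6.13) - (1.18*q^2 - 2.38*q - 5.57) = 2.29*q^2 + 2.65*q + 11.7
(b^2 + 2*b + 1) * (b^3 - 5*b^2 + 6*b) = b^5 - 3*b^4 - 3*b^3 + 7*b^2 + 6*b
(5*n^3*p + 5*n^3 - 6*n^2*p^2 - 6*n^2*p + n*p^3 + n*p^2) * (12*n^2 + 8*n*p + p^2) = 60*n^5*p + 60*n^5 - 32*n^4*p^2 - 32*n^4*p - 31*n^3*p^3 - 31*n^3*p^2 + 2*n^2*p^4 + 2*n^2*p^3 + n*p^5 + n*p^4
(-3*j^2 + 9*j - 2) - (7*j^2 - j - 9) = -10*j^2 + 10*j + 7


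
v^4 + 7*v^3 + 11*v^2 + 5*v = v*(v + 1)^2*(v + 5)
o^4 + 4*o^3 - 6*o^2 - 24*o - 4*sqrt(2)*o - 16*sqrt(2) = (o + 4)*(o - 2*sqrt(2))*(o + sqrt(2))^2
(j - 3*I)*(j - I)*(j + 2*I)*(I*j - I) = I*j^4 + 2*j^3 - I*j^3 - 2*j^2 + 5*I*j^2 + 6*j - 5*I*j - 6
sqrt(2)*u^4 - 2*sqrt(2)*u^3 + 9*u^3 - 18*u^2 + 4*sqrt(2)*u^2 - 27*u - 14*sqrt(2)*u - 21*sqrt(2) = (u - 3)*(u + sqrt(2))*(u + 7*sqrt(2)/2)*(sqrt(2)*u + sqrt(2))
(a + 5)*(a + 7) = a^2 + 12*a + 35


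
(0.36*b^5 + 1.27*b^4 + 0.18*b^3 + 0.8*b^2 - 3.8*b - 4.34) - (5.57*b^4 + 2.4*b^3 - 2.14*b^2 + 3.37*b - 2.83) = 0.36*b^5 - 4.3*b^4 - 2.22*b^3 + 2.94*b^2 - 7.17*b - 1.51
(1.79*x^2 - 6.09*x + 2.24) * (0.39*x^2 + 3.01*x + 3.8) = 0.6981*x^4 + 3.0128*x^3 - 10.6553*x^2 - 16.3996*x + 8.512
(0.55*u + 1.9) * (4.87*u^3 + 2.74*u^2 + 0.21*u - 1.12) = 2.6785*u^4 + 10.76*u^3 + 5.3215*u^2 - 0.217*u - 2.128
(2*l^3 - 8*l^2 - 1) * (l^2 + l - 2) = 2*l^5 - 6*l^4 - 12*l^3 + 15*l^2 - l + 2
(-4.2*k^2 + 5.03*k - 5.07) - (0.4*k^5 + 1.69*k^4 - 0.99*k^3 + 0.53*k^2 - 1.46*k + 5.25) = -0.4*k^5 - 1.69*k^4 + 0.99*k^3 - 4.73*k^2 + 6.49*k - 10.32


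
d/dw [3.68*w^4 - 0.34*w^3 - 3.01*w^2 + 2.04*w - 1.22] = 14.72*w^3 - 1.02*w^2 - 6.02*w + 2.04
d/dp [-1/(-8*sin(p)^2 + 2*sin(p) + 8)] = (1 - 8*sin(p))*cos(p)/(2*(sin(p) + 4*cos(p)^2)^2)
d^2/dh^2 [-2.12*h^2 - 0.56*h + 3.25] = -4.24000000000000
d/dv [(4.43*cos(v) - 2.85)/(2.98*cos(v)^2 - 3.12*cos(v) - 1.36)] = (13.2014*cos(v)^2 - 16.986*cos(v) + 14.9168)*sin(v)/(8.8804*cos(v)^4 - 18.5952*cos(v)^3 + 1.6288*cos(v)^2 + 8.4864*cos(v) + 1.8496)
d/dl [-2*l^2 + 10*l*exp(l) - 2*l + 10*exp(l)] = 10*l*exp(l) - 4*l + 20*exp(l) - 2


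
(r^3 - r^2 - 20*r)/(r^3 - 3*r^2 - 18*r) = (-r^2 + r + 20)/(-r^2 + 3*r + 18)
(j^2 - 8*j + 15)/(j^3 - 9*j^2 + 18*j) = (j - 5)/(j*(j - 6))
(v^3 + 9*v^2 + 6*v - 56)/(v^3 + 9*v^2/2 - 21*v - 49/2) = 2*(v^2 + 2*v - 8)/(2*v^2 - 5*v - 7)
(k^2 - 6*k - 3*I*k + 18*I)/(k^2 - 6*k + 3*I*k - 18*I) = (k - 3*I)/(k + 3*I)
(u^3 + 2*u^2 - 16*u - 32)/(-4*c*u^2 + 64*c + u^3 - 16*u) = (u + 2)/(-4*c + u)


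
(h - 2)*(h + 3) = h^2 + h - 6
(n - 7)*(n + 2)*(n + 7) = n^3 + 2*n^2 - 49*n - 98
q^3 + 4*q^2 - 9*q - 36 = (q - 3)*(q + 3)*(q + 4)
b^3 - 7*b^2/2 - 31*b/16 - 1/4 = (b - 4)*(b + 1/4)^2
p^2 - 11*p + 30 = (p - 6)*(p - 5)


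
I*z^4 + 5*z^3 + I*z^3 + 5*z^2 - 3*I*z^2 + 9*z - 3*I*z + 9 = (z - 3*I)^2*(z + I)*(I*z + I)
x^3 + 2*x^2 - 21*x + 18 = (x - 3)*(x - 1)*(x + 6)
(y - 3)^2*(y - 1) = y^3 - 7*y^2 + 15*y - 9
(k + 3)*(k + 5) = k^2 + 8*k + 15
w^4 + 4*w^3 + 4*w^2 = w^2*(w + 2)^2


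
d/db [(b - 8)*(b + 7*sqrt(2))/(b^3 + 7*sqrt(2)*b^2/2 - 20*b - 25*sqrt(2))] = 2*(-2*(b - 8)*(b + 7*sqrt(2))*(3*b^2 + 7*sqrt(2)*b - 20) + (2*b - 8 + 7*sqrt(2))*(2*b^3 + 7*sqrt(2)*b^2 - 40*b - 50*sqrt(2)))/(2*b^3 + 7*sqrt(2)*b^2 - 40*b - 50*sqrt(2))^2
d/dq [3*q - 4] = 3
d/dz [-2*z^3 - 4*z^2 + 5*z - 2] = -6*z^2 - 8*z + 5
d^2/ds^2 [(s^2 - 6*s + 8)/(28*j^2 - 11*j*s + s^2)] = 2*((11*j - 2*s)^2*(s^2 - 6*s + 8) + (28*j^2 - 11*j*s + s^2)^2 + (28*j^2 - 11*j*s + s^2)*(-s^2 + 6*s + 2*(11*j - 2*s)*(s - 3) - 8))/(28*j^2 - 11*j*s + s^2)^3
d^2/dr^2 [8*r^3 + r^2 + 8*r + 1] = 48*r + 2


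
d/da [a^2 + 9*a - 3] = 2*a + 9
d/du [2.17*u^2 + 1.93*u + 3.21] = 4.34*u + 1.93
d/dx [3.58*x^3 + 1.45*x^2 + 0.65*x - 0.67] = 10.74*x^2 + 2.9*x + 0.65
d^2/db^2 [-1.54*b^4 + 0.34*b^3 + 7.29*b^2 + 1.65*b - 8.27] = -18.48*b^2 + 2.04*b + 14.58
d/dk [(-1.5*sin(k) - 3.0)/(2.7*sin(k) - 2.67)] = 12.105*cos(k)/(2.7*sin(k) - 2.67)^2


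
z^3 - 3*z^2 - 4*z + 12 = (z - 3)*(z - 2)*(z + 2)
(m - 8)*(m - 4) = m^2 - 12*m + 32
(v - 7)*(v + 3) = v^2 - 4*v - 21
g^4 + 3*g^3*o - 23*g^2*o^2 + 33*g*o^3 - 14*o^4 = (g - 2*o)*(g - o)^2*(g + 7*o)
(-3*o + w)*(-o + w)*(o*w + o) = 3*o^3*w + 3*o^3 - 4*o^2*w^2 - 4*o^2*w + o*w^3 + o*w^2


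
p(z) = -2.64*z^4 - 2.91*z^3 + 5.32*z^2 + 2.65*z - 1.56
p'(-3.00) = 177.28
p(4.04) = -799.19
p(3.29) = -348.19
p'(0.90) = -2.54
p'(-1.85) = 19.95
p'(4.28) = -939.66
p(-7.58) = -7163.89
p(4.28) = -1006.80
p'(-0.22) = -0.00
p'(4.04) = -793.17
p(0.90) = 1.28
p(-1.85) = -0.75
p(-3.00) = -96.90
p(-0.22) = -1.86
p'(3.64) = -583.58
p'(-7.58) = 4019.49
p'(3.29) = -432.89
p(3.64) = -525.23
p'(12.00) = -19374.47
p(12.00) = -58975.20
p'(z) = -10.56*z^3 - 8.73*z^2 + 10.64*z + 2.65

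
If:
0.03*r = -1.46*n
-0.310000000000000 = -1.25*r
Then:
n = -0.01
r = 0.25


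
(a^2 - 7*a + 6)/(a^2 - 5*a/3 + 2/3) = 3*(a - 6)/(3*a - 2)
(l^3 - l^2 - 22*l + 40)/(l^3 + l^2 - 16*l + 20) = (l - 4)/(l - 2)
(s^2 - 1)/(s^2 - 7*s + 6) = (s + 1)/(s - 6)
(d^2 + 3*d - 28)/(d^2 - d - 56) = (d - 4)/(d - 8)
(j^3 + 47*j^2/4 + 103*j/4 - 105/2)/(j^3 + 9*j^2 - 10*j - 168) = (j - 5/4)/(j - 4)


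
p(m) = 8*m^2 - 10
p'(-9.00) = -144.00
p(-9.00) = 638.00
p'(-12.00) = -192.00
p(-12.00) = 1142.00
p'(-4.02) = -64.32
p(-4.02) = 119.28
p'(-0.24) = -3.84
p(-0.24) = -9.54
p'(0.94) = 15.04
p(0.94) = -2.93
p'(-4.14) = -66.24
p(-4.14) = 127.12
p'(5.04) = 80.64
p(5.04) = 193.21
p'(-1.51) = -24.16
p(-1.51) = 8.24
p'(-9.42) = -150.72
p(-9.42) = 699.89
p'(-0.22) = -3.52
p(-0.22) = -9.61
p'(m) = 16*m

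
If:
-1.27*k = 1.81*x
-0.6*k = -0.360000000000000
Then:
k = 0.60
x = -0.42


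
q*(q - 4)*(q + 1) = q^3 - 3*q^2 - 4*q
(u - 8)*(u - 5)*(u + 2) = u^3 - 11*u^2 + 14*u + 80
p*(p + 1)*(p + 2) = p^3 + 3*p^2 + 2*p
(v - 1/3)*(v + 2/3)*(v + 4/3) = v^3 + 5*v^2/3 + 2*v/9 - 8/27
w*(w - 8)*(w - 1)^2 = w^4 - 10*w^3 + 17*w^2 - 8*w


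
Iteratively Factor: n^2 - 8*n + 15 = (n - 5)*(n - 3)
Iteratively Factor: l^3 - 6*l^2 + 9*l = (l - 3)*(l^2 - 3*l) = l*(l - 3)*(l - 3)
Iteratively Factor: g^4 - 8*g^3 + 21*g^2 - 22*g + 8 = (g - 2)*(g^3 - 6*g^2 + 9*g - 4) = (g - 4)*(g - 2)*(g^2 - 2*g + 1) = (g - 4)*(g - 2)*(g - 1)*(g - 1)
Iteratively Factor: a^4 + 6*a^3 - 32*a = (a + 4)*(a^3 + 2*a^2 - 8*a) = a*(a + 4)*(a^2 + 2*a - 8) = a*(a + 4)^2*(a - 2)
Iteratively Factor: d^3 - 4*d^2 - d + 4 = (d - 1)*(d^2 - 3*d - 4) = (d - 1)*(d + 1)*(d - 4)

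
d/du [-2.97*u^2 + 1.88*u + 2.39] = 1.88 - 5.94*u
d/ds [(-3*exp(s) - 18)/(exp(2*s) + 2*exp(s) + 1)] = 3*(exp(s) + 11)*exp(s)/(exp(3*s) + 3*exp(2*s) + 3*exp(s) + 1)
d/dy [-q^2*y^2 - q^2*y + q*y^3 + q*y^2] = q*(-2*q*y - q + 3*y^2 + 2*y)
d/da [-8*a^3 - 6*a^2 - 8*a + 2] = -24*a^2 - 12*a - 8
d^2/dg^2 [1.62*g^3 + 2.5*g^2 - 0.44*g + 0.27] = 9.72*g + 5.0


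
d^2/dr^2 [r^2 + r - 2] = 2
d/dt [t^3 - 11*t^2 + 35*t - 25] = 3*t^2 - 22*t + 35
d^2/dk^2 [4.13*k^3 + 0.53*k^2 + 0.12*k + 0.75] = 24.78*k + 1.06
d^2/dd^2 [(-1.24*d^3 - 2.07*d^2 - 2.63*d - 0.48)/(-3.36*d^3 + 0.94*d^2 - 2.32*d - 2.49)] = (-2.8421709430404e-14*d^7 + 54.5717760000001*d^6 + 120.1536*d^5 - 206.119872*d^4 - 274.888248*d^3 - 166.998996*d^2 + 52.687476*d + 2.696526)/(37.933056*d^9 - 31.836672*d^8 + 87.482304*d^7 + 39.5378*d^6 + 13.217952*d^5 + 107.882412*d^4 + 42.403024*d^3 + 22.722246*d^2 + 43.152696*d + 15.438249)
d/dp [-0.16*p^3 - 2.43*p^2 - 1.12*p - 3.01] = -0.48*p^2 - 4.86*p - 1.12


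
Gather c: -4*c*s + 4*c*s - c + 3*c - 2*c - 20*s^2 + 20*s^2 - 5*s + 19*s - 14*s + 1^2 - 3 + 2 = 0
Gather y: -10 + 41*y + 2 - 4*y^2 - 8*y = -4*y^2 + 33*y - 8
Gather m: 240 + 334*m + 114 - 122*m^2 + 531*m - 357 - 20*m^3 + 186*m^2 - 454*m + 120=-20*m^3 + 64*m^2 + 411*m + 117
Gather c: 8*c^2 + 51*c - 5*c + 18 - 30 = 8*c^2 + 46*c - 12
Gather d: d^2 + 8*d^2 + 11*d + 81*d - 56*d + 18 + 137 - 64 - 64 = 9*d^2 + 36*d + 27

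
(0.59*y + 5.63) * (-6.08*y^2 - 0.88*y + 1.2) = -3.5872*y^3 - 34.7496*y^2 - 4.2464*y + 6.756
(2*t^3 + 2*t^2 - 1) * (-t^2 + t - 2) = -2*t^5 - 2*t^3 - 3*t^2 - t + 2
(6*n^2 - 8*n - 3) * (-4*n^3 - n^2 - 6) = -24*n^5 + 26*n^4 + 20*n^3 - 33*n^2 + 48*n + 18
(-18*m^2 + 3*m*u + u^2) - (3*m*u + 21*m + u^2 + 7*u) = -18*m^2 - 21*m - 7*u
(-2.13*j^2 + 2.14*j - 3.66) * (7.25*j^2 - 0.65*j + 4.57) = -15.4425*j^4 + 16.8995*j^3 - 37.6601*j^2 + 12.1588*j - 16.7262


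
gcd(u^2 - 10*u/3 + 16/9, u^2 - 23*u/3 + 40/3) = u - 8/3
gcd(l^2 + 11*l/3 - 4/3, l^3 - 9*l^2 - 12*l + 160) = l + 4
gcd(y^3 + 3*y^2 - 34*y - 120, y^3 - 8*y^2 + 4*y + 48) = y - 6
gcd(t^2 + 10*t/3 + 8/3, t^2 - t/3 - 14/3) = t + 2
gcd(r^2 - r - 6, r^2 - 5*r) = 1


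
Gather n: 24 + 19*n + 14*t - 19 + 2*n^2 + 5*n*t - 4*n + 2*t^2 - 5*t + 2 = 2*n^2 + n*(5*t + 15) + 2*t^2 + 9*t + 7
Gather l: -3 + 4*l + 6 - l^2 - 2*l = -l^2 + 2*l + 3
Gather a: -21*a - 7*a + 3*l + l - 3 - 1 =-28*a + 4*l - 4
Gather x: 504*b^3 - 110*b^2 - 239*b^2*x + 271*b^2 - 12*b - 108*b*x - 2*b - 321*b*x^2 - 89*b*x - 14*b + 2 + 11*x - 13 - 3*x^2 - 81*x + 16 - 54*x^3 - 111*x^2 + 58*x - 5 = 504*b^3 + 161*b^2 - 28*b - 54*x^3 + x^2*(-321*b - 114) + x*(-239*b^2 - 197*b - 12)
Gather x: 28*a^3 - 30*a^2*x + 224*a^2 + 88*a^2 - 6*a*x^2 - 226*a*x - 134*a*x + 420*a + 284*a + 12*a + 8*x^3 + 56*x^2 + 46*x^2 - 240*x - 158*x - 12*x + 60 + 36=28*a^3 + 312*a^2 + 716*a + 8*x^3 + x^2*(102 - 6*a) + x*(-30*a^2 - 360*a - 410) + 96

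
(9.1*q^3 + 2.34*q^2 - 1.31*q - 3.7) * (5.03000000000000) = 45.773*q^3 + 11.7702*q^2 - 6.5893*q - 18.611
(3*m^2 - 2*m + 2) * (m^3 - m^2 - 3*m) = 3*m^5 - 5*m^4 - 5*m^3 + 4*m^2 - 6*m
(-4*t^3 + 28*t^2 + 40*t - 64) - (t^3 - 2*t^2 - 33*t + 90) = -5*t^3 + 30*t^2 + 73*t - 154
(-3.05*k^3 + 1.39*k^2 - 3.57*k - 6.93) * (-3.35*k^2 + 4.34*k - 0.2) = 10.2175*k^5 - 17.8935*k^4 + 18.6021*k^3 + 7.4437*k^2 - 29.3622*k + 1.386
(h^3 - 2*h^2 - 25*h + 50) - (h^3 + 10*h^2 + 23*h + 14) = -12*h^2 - 48*h + 36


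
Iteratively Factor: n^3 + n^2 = (n)*(n^2 + n) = n^2*(n + 1)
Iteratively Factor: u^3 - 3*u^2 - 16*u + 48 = (u + 4)*(u^2 - 7*u + 12) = (u - 4)*(u + 4)*(u - 3)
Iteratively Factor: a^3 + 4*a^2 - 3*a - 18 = (a + 3)*(a^2 + a - 6) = (a - 2)*(a + 3)*(a + 3)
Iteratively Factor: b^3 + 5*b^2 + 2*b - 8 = (b - 1)*(b^2 + 6*b + 8) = (b - 1)*(b + 4)*(b + 2)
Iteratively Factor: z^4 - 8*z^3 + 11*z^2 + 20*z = (z - 5)*(z^3 - 3*z^2 - 4*z) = z*(z - 5)*(z^2 - 3*z - 4) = z*(z - 5)*(z - 4)*(z + 1)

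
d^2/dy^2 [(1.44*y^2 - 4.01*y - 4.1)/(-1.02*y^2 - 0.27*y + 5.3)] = (9.13716*y^3 - 21.114*y^2 + 136.8432*y - 24.4956)/(1.061208*y^6 + 0.842724*y^5 - 16.319286*y^4 - 8.738037*y^3 + 84.79629*y^2 + 22.7529*y - 148.877)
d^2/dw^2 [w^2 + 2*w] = 2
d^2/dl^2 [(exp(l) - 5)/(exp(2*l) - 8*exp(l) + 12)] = (exp(4*l) - 12*exp(3*l) + 48*exp(2*l) + 16*exp(l) - 336)*exp(l)/(exp(6*l) - 24*exp(5*l) + 228*exp(4*l) - 1088*exp(3*l) + 2736*exp(2*l) - 3456*exp(l) + 1728)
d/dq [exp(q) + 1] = exp(q)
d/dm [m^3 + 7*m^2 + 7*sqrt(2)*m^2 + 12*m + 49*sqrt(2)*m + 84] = 3*m^2 + 14*m + 14*sqrt(2)*m + 12 + 49*sqrt(2)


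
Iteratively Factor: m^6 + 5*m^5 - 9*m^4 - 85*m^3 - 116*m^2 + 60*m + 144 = (m + 3)*(m^5 + 2*m^4 - 15*m^3 - 40*m^2 + 4*m + 48) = (m - 4)*(m + 3)*(m^4 + 6*m^3 + 9*m^2 - 4*m - 12) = (m - 4)*(m + 2)*(m + 3)*(m^3 + 4*m^2 + m - 6) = (m - 4)*(m - 1)*(m + 2)*(m + 3)*(m^2 + 5*m + 6) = (m - 4)*(m - 1)*(m + 2)*(m + 3)^2*(m + 2)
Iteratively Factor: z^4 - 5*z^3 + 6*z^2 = (z)*(z^3 - 5*z^2 + 6*z) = z*(z - 2)*(z^2 - 3*z) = z^2*(z - 2)*(z - 3)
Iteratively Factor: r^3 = (r)*(r^2) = r^2*(r)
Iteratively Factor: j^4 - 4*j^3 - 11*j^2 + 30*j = (j + 3)*(j^3 - 7*j^2 + 10*j) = j*(j + 3)*(j^2 - 7*j + 10) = j*(j - 2)*(j + 3)*(j - 5)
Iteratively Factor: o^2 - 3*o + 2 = (o - 1)*(o - 2)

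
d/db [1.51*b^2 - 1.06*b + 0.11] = 3.02*b - 1.06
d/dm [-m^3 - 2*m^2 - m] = -3*m^2 - 4*m - 1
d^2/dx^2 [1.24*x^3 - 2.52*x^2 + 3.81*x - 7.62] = 7.44*x - 5.04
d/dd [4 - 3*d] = -3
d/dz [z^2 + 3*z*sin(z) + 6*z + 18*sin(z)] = 3*z*cos(z) + 2*z + 3*sin(z) + 18*cos(z) + 6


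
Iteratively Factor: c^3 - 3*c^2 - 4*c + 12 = (c + 2)*(c^2 - 5*c + 6) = (c - 2)*(c + 2)*(c - 3)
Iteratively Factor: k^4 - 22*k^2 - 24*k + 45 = (k - 5)*(k^3 + 5*k^2 + 3*k - 9) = (k - 5)*(k + 3)*(k^2 + 2*k - 3) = (k - 5)*(k + 3)^2*(k - 1)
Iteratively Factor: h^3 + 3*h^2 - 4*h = (h - 1)*(h^2 + 4*h) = (h - 1)*(h + 4)*(h)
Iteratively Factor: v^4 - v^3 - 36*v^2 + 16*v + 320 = (v + 4)*(v^3 - 5*v^2 - 16*v + 80) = (v + 4)^2*(v^2 - 9*v + 20) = (v - 5)*(v + 4)^2*(v - 4)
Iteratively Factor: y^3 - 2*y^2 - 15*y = (y + 3)*(y^2 - 5*y) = (y - 5)*(y + 3)*(y)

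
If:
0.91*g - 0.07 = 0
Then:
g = 0.08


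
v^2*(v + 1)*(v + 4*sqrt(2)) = v^4 + v^3 + 4*sqrt(2)*v^3 + 4*sqrt(2)*v^2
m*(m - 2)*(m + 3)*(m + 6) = m^4 + 7*m^3 - 36*m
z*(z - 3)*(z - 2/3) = z^3 - 11*z^2/3 + 2*z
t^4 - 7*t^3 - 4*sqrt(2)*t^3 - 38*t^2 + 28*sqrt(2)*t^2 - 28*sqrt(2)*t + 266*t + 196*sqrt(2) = (t - 7)*(t - 7*sqrt(2))*(t + sqrt(2))*(t + 2*sqrt(2))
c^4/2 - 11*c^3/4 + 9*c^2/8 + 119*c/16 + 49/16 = (c/2 + 1/2)*(c - 7/2)^2*(c + 1/2)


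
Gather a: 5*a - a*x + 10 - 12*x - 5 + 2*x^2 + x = a*(5 - x) + 2*x^2 - 11*x + 5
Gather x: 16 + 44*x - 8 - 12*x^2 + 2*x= -12*x^2 + 46*x + 8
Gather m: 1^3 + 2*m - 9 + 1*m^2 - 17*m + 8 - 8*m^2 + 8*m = -7*m^2 - 7*m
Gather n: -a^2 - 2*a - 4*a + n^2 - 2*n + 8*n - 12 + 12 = -a^2 - 6*a + n^2 + 6*n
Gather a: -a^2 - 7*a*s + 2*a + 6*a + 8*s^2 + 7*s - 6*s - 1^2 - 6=-a^2 + a*(8 - 7*s) + 8*s^2 + s - 7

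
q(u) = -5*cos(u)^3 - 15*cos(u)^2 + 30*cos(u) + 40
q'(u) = 15*sin(u)*cos(u)^2 + 30*sin(u)*cos(u) - 30*sin(u)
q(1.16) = 49.27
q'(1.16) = -14.33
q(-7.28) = 51.07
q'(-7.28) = 7.80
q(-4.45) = 31.30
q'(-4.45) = -35.51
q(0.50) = 51.40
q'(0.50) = 3.78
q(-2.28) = 15.48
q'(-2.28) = 32.76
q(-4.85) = 43.82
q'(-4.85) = -25.36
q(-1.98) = 26.00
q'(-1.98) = 36.30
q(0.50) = 51.40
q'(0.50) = 3.78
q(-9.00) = 4.00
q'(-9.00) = 18.50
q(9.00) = 4.00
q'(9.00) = -18.50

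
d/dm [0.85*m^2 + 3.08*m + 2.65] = 1.7*m + 3.08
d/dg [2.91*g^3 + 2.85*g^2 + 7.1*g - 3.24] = 8.73*g^2 + 5.7*g + 7.1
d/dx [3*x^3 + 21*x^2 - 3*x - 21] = 9*x^2 + 42*x - 3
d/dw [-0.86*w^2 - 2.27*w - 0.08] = -1.72*w - 2.27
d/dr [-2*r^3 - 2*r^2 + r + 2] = -6*r^2 - 4*r + 1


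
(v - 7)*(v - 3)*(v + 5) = v^3 - 5*v^2 - 29*v + 105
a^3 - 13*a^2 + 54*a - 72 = (a - 6)*(a - 4)*(a - 3)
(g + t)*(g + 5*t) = g^2 + 6*g*t + 5*t^2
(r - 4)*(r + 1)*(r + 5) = r^3 + 2*r^2 - 19*r - 20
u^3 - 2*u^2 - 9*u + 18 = (u - 3)*(u - 2)*(u + 3)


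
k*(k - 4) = k^2 - 4*k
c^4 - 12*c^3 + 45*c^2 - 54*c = c*(c - 6)*(c - 3)^2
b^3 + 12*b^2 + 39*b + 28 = (b + 1)*(b + 4)*(b + 7)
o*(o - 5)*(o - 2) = o^3 - 7*o^2 + 10*o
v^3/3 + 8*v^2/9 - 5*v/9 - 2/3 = (v/3 + 1)*(v - 1)*(v + 2/3)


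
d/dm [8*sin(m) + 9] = 8*cos(m)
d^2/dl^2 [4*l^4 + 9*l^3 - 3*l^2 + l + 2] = 48*l^2 + 54*l - 6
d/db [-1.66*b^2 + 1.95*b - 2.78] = 1.95 - 3.32*b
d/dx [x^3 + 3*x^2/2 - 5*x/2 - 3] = 3*x^2 + 3*x - 5/2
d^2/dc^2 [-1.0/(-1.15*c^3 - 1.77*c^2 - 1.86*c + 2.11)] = (-(6.9*c + 3.54)*(1.15*c^3 + 1.77*c^2 + 1.86*c - 2.11) + 1.0*(3.45*c^2 + 3.54*c + 1.86)*(6.9*c^2 + 7.08*c + 3.72))/(1.15*c^3 + 1.77*c^2 + 1.86*c - 2.11)^3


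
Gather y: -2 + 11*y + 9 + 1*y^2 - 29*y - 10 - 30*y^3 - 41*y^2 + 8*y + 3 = -30*y^3 - 40*y^2 - 10*y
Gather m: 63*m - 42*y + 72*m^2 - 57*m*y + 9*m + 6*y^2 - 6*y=72*m^2 + m*(72 - 57*y) + 6*y^2 - 48*y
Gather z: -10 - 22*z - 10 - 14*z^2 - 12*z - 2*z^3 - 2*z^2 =-2*z^3 - 16*z^2 - 34*z - 20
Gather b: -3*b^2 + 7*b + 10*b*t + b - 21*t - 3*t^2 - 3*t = -3*b^2 + b*(10*t + 8) - 3*t^2 - 24*t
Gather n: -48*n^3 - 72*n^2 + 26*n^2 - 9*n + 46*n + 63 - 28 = -48*n^3 - 46*n^2 + 37*n + 35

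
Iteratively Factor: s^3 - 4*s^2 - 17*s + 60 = (s + 4)*(s^2 - 8*s + 15) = (s - 3)*(s + 4)*(s - 5)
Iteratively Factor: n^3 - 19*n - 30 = (n + 2)*(n^2 - 2*n - 15) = (n - 5)*(n + 2)*(n + 3)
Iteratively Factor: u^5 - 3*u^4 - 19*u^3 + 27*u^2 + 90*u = (u - 5)*(u^4 + 2*u^3 - 9*u^2 - 18*u) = u*(u - 5)*(u^3 + 2*u^2 - 9*u - 18) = u*(u - 5)*(u + 2)*(u^2 - 9) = u*(u - 5)*(u - 3)*(u + 2)*(u + 3)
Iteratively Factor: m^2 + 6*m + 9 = (m + 3)*(m + 3)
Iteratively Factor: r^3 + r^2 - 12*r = (r - 3)*(r^2 + 4*r) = r*(r - 3)*(r + 4)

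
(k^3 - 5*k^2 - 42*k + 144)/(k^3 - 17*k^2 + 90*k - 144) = (k + 6)/(k - 6)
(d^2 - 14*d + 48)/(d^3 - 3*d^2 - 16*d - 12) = (d - 8)/(d^2 + 3*d + 2)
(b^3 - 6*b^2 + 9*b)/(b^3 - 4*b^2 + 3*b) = (b - 3)/(b - 1)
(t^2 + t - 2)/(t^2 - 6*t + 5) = (t + 2)/(t - 5)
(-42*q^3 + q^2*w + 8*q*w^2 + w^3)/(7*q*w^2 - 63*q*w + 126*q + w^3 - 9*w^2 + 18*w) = (-6*q^2 + q*w + w^2)/(w^2 - 9*w + 18)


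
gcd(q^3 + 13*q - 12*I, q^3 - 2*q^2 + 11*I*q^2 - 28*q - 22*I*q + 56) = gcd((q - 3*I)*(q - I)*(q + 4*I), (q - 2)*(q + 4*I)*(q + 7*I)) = q + 4*I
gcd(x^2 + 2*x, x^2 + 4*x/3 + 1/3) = 1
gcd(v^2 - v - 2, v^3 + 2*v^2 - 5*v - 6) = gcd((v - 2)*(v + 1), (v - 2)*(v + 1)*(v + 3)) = v^2 - v - 2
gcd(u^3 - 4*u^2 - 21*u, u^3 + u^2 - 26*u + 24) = 1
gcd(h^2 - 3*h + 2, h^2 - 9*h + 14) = h - 2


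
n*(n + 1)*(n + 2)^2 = n^4 + 5*n^3 + 8*n^2 + 4*n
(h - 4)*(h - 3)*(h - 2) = h^3 - 9*h^2 + 26*h - 24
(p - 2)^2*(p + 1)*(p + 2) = p^4 - p^3 - 6*p^2 + 4*p + 8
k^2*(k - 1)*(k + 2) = k^4 + k^3 - 2*k^2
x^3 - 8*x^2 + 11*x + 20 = (x - 5)*(x - 4)*(x + 1)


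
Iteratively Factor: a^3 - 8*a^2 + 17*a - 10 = (a - 5)*(a^2 - 3*a + 2) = (a - 5)*(a - 1)*(a - 2)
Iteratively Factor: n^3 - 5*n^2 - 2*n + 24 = (n + 2)*(n^2 - 7*n + 12) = (n - 3)*(n + 2)*(n - 4)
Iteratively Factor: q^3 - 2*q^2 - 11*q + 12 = (q + 3)*(q^2 - 5*q + 4) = (q - 4)*(q + 3)*(q - 1)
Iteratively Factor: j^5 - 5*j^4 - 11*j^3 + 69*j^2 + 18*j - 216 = (j + 2)*(j^4 - 7*j^3 + 3*j^2 + 63*j - 108) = (j + 2)*(j + 3)*(j^3 - 10*j^2 + 33*j - 36) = (j - 3)*(j + 2)*(j + 3)*(j^2 - 7*j + 12) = (j - 4)*(j - 3)*(j + 2)*(j + 3)*(j - 3)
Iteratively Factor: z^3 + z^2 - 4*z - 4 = (z - 2)*(z^2 + 3*z + 2) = (z - 2)*(z + 1)*(z + 2)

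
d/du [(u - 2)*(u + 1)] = 2*u - 1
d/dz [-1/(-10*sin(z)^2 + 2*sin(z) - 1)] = 2*(1 - 10*sin(z))*cos(z)/(10*sin(z)^2 - 2*sin(z) + 1)^2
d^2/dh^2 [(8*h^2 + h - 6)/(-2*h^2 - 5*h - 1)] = 2*(76*h^3 + 120*h^2 + 186*h + 135)/(8*h^6 + 60*h^5 + 162*h^4 + 185*h^3 + 81*h^2 + 15*h + 1)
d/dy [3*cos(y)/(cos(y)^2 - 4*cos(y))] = 3*sin(y)/(cos(y) - 4)^2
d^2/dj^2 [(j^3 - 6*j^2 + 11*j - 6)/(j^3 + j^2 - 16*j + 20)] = 2*(-7*j^3 + 39*j^2 - 93*j + 37)/(j^6 + 9*j^5 - 3*j^4 - 153*j^3 + 30*j^2 + 900*j - 1000)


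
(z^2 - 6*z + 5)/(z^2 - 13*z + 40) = (z - 1)/(z - 8)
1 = 1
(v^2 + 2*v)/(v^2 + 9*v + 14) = v/(v + 7)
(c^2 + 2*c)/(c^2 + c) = (c + 2)/(c + 1)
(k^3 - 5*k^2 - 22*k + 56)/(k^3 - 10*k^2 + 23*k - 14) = (k + 4)/(k - 1)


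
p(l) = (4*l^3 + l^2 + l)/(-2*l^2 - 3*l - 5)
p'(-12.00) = -2.01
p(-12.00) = 26.38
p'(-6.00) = -2.10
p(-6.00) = 14.14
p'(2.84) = -1.81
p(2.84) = -3.46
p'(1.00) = -1.08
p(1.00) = -0.60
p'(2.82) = -1.81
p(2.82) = -3.42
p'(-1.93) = -3.41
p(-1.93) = 4.05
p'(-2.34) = -3.11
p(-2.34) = 5.39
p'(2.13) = -1.67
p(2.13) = -2.21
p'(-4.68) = -2.21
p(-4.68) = 11.30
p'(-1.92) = -3.42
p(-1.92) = 4.01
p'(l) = (4*l + 3)*(4*l^3 + l^2 + l)/(-2*l^2 - 3*l - 5)^2 + (12*l^2 + 2*l + 1)/(-2*l^2 - 3*l - 5) = (-8*l^4 - 24*l^3 - 61*l^2 - 10*l - 5)/(4*l^4 + 12*l^3 + 29*l^2 + 30*l + 25)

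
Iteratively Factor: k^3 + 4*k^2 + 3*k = (k + 1)*(k^2 + 3*k) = (k + 1)*(k + 3)*(k)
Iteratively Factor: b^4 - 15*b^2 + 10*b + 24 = (b + 4)*(b^3 - 4*b^2 + b + 6) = (b - 2)*(b + 4)*(b^2 - 2*b - 3) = (b - 2)*(b + 1)*(b + 4)*(b - 3)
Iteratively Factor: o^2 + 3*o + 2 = (o + 2)*(o + 1)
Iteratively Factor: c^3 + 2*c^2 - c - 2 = (c - 1)*(c^2 + 3*c + 2) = (c - 1)*(c + 2)*(c + 1)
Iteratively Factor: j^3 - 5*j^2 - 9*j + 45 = (j - 3)*(j^2 - 2*j - 15) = (j - 5)*(j - 3)*(j + 3)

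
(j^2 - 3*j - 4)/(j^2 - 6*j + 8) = (j + 1)/(j - 2)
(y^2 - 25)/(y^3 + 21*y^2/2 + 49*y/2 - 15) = 2*(y - 5)/(2*y^2 + 11*y - 6)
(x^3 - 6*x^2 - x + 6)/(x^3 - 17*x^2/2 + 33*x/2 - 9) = 2*(x + 1)/(2*x - 3)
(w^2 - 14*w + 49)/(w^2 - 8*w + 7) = (w - 7)/(w - 1)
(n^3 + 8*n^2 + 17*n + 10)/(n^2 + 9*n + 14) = (n^2 + 6*n + 5)/(n + 7)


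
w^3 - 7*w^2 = w^2*(w - 7)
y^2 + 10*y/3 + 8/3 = (y + 4/3)*(y + 2)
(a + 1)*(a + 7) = a^2 + 8*a + 7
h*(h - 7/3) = h^2 - 7*h/3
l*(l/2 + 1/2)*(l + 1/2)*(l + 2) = l^4/2 + 7*l^3/4 + 7*l^2/4 + l/2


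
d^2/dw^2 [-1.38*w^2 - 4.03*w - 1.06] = -2.76000000000000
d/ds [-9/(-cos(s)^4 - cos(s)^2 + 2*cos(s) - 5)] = 18*(2*cos(s)^3 + cos(s) - 1)*sin(s)/(cos(s)^4 + cos(s)^2 - 2*cos(s) + 5)^2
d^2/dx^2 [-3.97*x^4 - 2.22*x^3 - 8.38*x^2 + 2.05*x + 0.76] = -47.64*x^2 - 13.32*x - 16.76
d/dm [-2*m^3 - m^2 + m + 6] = -6*m^2 - 2*m + 1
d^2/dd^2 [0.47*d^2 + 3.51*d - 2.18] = 0.940000000000000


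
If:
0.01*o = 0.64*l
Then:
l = 0.015625*o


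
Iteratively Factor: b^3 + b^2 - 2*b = (b)*(b^2 + b - 2) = b*(b - 1)*(b + 2)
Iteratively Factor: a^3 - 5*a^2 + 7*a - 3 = (a - 1)*(a^2 - 4*a + 3) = (a - 1)^2*(a - 3)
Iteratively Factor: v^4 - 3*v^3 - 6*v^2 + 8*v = (v + 2)*(v^3 - 5*v^2 + 4*v) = (v - 1)*(v + 2)*(v^2 - 4*v) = v*(v - 1)*(v + 2)*(v - 4)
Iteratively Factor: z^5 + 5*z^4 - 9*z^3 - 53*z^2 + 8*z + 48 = (z + 1)*(z^4 + 4*z^3 - 13*z^2 - 40*z + 48) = (z - 1)*(z + 1)*(z^3 + 5*z^2 - 8*z - 48) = (z - 3)*(z - 1)*(z + 1)*(z^2 + 8*z + 16) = (z - 3)*(z - 1)*(z + 1)*(z + 4)*(z + 4)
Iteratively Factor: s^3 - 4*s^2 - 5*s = (s - 5)*(s^2 + s) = s*(s - 5)*(s + 1)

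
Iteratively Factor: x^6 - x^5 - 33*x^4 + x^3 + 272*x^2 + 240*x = (x + 1)*(x^5 - 2*x^4 - 31*x^3 + 32*x^2 + 240*x) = (x + 1)*(x + 4)*(x^4 - 6*x^3 - 7*x^2 + 60*x) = x*(x + 1)*(x + 4)*(x^3 - 6*x^2 - 7*x + 60) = x*(x - 4)*(x + 1)*(x + 4)*(x^2 - 2*x - 15) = x*(x - 4)*(x + 1)*(x + 3)*(x + 4)*(x - 5)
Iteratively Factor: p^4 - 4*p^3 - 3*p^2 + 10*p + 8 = (p - 4)*(p^3 - 3*p - 2) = (p - 4)*(p - 2)*(p^2 + 2*p + 1) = (p - 4)*(p - 2)*(p + 1)*(p + 1)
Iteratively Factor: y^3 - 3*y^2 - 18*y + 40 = (y - 5)*(y^2 + 2*y - 8) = (y - 5)*(y - 2)*(y + 4)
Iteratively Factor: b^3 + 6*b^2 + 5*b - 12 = (b + 3)*(b^2 + 3*b - 4) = (b + 3)*(b + 4)*(b - 1)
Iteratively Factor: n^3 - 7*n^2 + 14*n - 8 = (n - 1)*(n^2 - 6*n + 8) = (n - 4)*(n - 1)*(n - 2)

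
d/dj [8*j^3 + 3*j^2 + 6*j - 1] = 24*j^2 + 6*j + 6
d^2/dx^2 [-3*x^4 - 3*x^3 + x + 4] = 18*x*(-2*x - 1)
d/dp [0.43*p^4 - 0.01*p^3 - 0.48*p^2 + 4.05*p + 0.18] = 1.72*p^3 - 0.03*p^2 - 0.96*p + 4.05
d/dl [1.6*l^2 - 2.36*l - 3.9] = 3.2*l - 2.36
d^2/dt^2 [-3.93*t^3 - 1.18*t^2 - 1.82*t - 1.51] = -23.58*t - 2.36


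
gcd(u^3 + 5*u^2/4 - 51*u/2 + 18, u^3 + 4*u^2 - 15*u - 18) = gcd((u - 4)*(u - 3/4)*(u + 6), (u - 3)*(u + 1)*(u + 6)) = u + 6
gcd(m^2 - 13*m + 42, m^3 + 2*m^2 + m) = 1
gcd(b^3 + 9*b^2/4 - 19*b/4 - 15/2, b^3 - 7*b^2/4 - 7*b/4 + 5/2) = b^2 - 3*b/4 - 5/2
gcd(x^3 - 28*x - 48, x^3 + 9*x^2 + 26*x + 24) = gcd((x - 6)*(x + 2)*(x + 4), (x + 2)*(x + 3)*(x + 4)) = x^2 + 6*x + 8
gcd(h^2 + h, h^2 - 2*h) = h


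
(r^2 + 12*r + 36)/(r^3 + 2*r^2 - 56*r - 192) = (r + 6)/(r^2 - 4*r - 32)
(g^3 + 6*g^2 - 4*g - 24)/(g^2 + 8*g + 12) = g - 2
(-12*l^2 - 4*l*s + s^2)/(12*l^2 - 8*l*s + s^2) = (2*l + s)/(-2*l + s)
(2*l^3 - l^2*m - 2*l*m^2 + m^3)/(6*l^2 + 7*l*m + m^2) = (2*l^2 - 3*l*m + m^2)/(6*l + m)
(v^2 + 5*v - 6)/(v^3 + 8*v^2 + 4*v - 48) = (v - 1)/(v^2 + 2*v - 8)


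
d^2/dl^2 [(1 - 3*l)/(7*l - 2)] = 14/(7*l - 2)^3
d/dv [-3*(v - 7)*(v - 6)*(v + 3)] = -9*v^2 + 60*v - 9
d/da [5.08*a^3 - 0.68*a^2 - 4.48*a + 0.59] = 15.24*a^2 - 1.36*a - 4.48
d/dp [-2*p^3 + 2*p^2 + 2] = 2*p*(2 - 3*p)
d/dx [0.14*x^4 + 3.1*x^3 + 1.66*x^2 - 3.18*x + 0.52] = 0.56*x^3 + 9.3*x^2 + 3.32*x - 3.18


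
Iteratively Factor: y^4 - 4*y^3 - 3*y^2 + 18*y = (y - 3)*(y^3 - y^2 - 6*y) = y*(y - 3)*(y^2 - y - 6) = y*(y - 3)^2*(y + 2)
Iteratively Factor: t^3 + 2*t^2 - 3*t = (t + 3)*(t^2 - t) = (t - 1)*(t + 3)*(t)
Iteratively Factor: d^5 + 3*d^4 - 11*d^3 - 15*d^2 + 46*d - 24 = (d - 1)*(d^4 + 4*d^3 - 7*d^2 - 22*d + 24) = (d - 1)*(d + 3)*(d^3 + d^2 - 10*d + 8) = (d - 1)*(d + 3)*(d + 4)*(d^2 - 3*d + 2) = (d - 1)^2*(d + 3)*(d + 4)*(d - 2)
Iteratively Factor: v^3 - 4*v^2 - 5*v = (v)*(v^2 - 4*v - 5) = v*(v + 1)*(v - 5)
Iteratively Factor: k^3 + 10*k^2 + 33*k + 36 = (k + 4)*(k^2 + 6*k + 9) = (k + 3)*(k + 4)*(k + 3)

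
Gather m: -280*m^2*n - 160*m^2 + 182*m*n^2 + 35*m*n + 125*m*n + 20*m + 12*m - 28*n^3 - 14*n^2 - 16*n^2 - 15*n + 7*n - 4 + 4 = m^2*(-280*n - 160) + m*(182*n^2 + 160*n + 32) - 28*n^3 - 30*n^2 - 8*n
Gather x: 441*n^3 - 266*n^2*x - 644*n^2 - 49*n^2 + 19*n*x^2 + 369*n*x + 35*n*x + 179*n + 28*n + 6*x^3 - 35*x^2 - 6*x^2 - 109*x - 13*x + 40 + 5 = 441*n^3 - 693*n^2 + 207*n + 6*x^3 + x^2*(19*n - 41) + x*(-266*n^2 + 404*n - 122) + 45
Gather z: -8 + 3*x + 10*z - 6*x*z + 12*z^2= 3*x + 12*z^2 + z*(10 - 6*x) - 8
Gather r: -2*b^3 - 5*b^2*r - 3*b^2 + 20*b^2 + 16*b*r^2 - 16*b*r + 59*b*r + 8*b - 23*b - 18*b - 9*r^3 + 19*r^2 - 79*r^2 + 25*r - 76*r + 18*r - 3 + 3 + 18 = -2*b^3 + 17*b^2 - 33*b - 9*r^3 + r^2*(16*b - 60) + r*(-5*b^2 + 43*b - 33) + 18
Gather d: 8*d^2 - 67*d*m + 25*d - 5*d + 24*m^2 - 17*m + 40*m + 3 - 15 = 8*d^2 + d*(20 - 67*m) + 24*m^2 + 23*m - 12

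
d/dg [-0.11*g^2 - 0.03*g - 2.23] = -0.22*g - 0.03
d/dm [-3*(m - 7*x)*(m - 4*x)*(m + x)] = -9*m^2 + 60*m*x - 51*x^2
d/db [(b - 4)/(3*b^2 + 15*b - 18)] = (b^2 + 5*b - (b - 4)*(2*b + 5) - 6)/(3*(b^2 + 5*b - 6)^2)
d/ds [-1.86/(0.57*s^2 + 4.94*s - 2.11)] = (2.1204*s + 9.1884)/(0.57*s^2 + 4.94*s - 2.11)^2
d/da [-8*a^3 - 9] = -24*a^2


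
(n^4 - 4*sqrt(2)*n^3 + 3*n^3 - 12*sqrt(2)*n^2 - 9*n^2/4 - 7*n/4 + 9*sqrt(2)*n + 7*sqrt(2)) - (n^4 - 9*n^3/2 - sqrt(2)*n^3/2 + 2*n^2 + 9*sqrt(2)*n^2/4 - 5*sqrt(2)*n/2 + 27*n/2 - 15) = -7*sqrt(2)*n^3/2 + 15*n^3/2 - 57*sqrt(2)*n^2/4 - 17*n^2/4 - 61*n/4 + 23*sqrt(2)*n/2 + 7*sqrt(2) + 15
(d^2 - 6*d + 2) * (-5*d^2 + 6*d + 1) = -5*d^4 + 36*d^3 - 45*d^2 + 6*d + 2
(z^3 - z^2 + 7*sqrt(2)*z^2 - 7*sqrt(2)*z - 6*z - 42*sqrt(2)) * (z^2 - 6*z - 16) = z^5 - 7*z^4 + 7*sqrt(2)*z^4 - 49*sqrt(2)*z^3 - 16*z^3 - 112*sqrt(2)*z^2 + 52*z^2 + 96*z + 364*sqrt(2)*z + 672*sqrt(2)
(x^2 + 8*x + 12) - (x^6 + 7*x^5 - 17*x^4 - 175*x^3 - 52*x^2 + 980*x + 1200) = -x^6 - 7*x^5 + 17*x^4 + 175*x^3 + 53*x^2 - 972*x - 1188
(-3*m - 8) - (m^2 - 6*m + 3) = -m^2 + 3*m - 11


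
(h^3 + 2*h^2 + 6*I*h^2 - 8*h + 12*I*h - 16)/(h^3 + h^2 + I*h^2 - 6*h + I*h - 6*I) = (h^3 + h^2*(2 + 6*I) + h*(-8 + 12*I) - 16)/(h^3 + h^2*(1 + I) + h*(-6 + I) - 6*I)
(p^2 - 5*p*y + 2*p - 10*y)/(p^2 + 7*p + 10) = (p - 5*y)/(p + 5)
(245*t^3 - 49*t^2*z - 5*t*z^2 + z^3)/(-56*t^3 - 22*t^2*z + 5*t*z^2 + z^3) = (35*t^2 - 12*t*z + z^2)/(-8*t^2 - 2*t*z + z^2)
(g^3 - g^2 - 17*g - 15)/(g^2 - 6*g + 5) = (g^2 + 4*g + 3)/(g - 1)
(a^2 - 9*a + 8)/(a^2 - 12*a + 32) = (a - 1)/(a - 4)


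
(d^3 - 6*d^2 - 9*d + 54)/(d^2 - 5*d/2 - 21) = 2*(d^2 - 9)/(2*d + 7)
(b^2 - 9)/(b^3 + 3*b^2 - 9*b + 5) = (b^2 - 9)/(b^3 + 3*b^2 - 9*b + 5)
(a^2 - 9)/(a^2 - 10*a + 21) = (a + 3)/(a - 7)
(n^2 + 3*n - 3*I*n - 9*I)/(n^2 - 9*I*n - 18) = (n + 3)/(n - 6*I)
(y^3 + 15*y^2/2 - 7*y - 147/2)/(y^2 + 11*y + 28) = (2*y^2 + y - 21)/(2*(y + 4))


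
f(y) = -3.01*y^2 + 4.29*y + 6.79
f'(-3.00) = 22.35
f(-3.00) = -33.17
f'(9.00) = -49.89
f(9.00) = -198.41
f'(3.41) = -16.24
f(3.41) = -13.58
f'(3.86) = -18.95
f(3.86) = -21.50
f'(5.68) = -29.90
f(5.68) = -65.95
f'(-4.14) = 29.21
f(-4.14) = -62.56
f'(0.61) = 0.62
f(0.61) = 8.29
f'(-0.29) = 6.04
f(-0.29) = 5.29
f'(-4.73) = 32.76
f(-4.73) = -80.84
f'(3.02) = -13.89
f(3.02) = -7.71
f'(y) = 4.29 - 6.02*y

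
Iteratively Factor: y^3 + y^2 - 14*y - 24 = (y + 2)*(y^2 - y - 12) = (y + 2)*(y + 3)*(y - 4)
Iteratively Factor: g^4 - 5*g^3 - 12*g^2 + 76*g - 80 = (g + 4)*(g^3 - 9*g^2 + 24*g - 20) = (g - 2)*(g + 4)*(g^2 - 7*g + 10) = (g - 2)^2*(g + 4)*(g - 5)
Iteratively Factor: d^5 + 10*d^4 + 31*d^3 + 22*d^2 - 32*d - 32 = (d + 2)*(d^4 + 8*d^3 + 15*d^2 - 8*d - 16) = (d + 1)*(d + 2)*(d^3 + 7*d^2 + 8*d - 16) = (d - 1)*(d + 1)*(d + 2)*(d^2 + 8*d + 16) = (d - 1)*(d + 1)*(d + 2)*(d + 4)*(d + 4)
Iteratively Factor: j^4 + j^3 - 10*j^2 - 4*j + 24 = (j + 3)*(j^3 - 2*j^2 - 4*j + 8) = (j - 2)*(j + 3)*(j^2 - 4) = (j - 2)^2*(j + 3)*(j + 2)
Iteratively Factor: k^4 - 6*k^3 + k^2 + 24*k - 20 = (k - 2)*(k^3 - 4*k^2 - 7*k + 10) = (k - 5)*(k - 2)*(k^2 + k - 2) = (k - 5)*(k - 2)*(k + 2)*(k - 1)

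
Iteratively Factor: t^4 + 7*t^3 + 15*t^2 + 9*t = (t)*(t^3 + 7*t^2 + 15*t + 9) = t*(t + 3)*(t^2 + 4*t + 3) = t*(t + 3)^2*(t + 1)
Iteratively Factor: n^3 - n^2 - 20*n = (n + 4)*(n^2 - 5*n) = (n - 5)*(n + 4)*(n)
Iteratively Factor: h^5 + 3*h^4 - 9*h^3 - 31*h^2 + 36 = (h + 2)*(h^4 + h^3 - 11*h^2 - 9*h + 18) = (h + 2)^2*(h^3 - h^2 - 9*h + 9) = (h - 1)*(h + 2)^2*(h^2 - 9) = (h - 3)*(h - 1)*(h + 2)^2*(h + 3)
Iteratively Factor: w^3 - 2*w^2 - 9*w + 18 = (w + 3)*(w^2 - 5*w + 6) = (w - 3)*(w + 3)*(w - 2)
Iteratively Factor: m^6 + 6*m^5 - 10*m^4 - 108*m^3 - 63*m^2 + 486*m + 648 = (m - 3)*(m^5 + 9*m^4 + 17*m^3 - 57*m^2 - 234*m - 216) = (m - 3)*(m + 4)*(m^4 + 5*m^3 - 3*m^2 - 45*m - 54) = (m - 3)*(m + 2)*(m + 4)*(m^3 + 3*m^2 - 9*m - 27) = (m - 3)^2*(m + 2)*(m + 4)*(m^2 + 6*m + 9) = (m - 3)^2*(m + 2)*(m + 3)*(m + 4)*(m + 3)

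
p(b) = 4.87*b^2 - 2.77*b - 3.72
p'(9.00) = 84.89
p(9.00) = 365.82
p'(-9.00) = -90.43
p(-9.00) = 415.68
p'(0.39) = 1.03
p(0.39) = -4.06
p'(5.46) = 50.41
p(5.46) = 126.34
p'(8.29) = 77.97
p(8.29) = 308.00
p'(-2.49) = -27.02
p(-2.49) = 33.37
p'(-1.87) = -20.98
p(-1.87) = 18.49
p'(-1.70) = -19.33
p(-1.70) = 15.06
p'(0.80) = 5.02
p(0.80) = -2.82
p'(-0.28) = -5.50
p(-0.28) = -2.56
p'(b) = 9.74*b - 2.77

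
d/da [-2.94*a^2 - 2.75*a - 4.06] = -5.88*a - 2.75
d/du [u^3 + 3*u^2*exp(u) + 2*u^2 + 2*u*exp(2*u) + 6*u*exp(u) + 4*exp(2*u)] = 3*u^2*exp(u) + 3*u^2 + 4*u*exp(2*u) + 12*u*exp(u) + 4*u + 10*exp(2*u) + 6*exp(u)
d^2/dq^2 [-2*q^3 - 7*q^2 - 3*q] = -12*q - 14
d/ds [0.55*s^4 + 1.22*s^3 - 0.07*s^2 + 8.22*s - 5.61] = 2.2*s^3 + 3.66*s^2 - 0.14*s + 8.22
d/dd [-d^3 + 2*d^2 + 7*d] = -3*d^2 + 4*d + 7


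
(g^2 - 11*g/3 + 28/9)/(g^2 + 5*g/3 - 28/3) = (g - 4/3)/(g + 4)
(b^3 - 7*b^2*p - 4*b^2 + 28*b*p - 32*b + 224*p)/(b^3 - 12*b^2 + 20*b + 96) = (b^2 - 7*b*p + 4*b - 28*p)/(b^2 - 4*b - 12)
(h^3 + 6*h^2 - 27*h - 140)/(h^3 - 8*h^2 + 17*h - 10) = (h^2 + 11*h + 28)/(h^2 - 3*h + 2)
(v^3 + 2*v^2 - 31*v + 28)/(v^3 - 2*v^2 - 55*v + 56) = (v - 4)/(v - 8)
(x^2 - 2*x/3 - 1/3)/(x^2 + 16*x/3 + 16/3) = (3*x^2 - 2*x - 1)/(3*x^2 + 16*x + 16)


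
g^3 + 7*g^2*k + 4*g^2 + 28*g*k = g*(g + 4)*(g + 7*k)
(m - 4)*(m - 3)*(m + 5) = m^3 - 2*m^2 - 23*m + 60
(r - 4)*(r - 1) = r^2 - 5*r + 4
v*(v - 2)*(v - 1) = v^3 - 3*v^2 + 2*v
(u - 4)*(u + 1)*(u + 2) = u^3 - u^2 - 10*u - 8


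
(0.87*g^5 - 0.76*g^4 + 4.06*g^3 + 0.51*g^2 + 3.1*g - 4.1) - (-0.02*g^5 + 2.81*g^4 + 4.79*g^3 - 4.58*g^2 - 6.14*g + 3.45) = 0.89*g^5 - 3.57*g^4 - 0.73*g^3 + 5.09*g^2 + 9.24*g - 7.55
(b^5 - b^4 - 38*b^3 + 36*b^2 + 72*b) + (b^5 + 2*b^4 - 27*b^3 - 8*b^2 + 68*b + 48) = 2*b^5 + b^4 - 65*b^3 + 28*b^2 + 140*b + 48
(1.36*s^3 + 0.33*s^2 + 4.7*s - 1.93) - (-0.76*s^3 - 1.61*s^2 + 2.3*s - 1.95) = 2.12*s^3 + 1.94*s^2 + 2.4*s + 0.02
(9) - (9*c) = 9 - 9*c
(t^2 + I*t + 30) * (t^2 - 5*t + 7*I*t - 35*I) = t^4 - 5*t^3 + 8*I*t^3 + 23*t^2 - 40*I*t^2 - 115*t + 210*I*t - 1050*I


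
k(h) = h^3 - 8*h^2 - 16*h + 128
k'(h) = 3*h^2 - 16*h - 16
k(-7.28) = -565.34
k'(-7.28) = 259.48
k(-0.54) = 134.15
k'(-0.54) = -6.49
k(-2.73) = 91.71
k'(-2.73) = 50.04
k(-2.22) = 113.15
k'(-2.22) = 34.31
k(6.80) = -36.29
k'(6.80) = 13.92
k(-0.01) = 128.16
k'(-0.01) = -15.84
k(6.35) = -40.13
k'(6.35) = 3.37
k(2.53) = 52.51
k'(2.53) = -37.28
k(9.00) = 65.00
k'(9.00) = 83.00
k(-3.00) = 77.00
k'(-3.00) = 59.00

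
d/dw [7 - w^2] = -2*w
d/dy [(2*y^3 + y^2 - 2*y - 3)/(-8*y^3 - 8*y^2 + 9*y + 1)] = (-8*y^4 + 4*y^3 - 73*y^2 - 46*y + 25)/(64*y^6 + 128*y^5 - 80*y^4 - 160*y^3 + 65*y^2 + 18*y + 1)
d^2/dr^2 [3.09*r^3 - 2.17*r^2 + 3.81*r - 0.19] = 18.54*r - 4.34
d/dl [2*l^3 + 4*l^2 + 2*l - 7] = 6*l^2 + 8*l + 2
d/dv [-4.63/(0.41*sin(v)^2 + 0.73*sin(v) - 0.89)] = (3.7966*sin(v) + 3.3799)*cos(v)/(0.41*sin(v)^2 + 0.73*sin(v) - 0.89)^2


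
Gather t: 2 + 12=14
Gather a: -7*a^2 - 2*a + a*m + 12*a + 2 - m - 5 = -7*a^2 + a*(m + 10) - m - 3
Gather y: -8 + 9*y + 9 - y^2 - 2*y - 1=-y^2 + 7*y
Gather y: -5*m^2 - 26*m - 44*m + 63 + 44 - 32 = -5*m^2 - 70*m + 75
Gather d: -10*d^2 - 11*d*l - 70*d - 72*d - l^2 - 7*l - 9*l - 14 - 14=-10*d^2 + d*(-11*l - 142) - l^2 - 16*l - 28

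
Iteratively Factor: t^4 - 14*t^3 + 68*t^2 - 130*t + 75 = (t - 5)*(t^3 - 9*t^2 + 23*t - 15) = (t - 5)*(t - 1)*(t^2 - 8*t + 15) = (t - 5)^2*(t - 1)*(t - 3)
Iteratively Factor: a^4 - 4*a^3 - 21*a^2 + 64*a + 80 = (a + 4)*(a^3 - 8*a^2 + 11*a + 20) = (a + 1)*(a + 4)*(a^2 - 9*a + 20) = (a - 4)*(a + 1)*(a + 4)*(a - 5)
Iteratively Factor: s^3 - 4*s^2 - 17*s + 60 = (s - 3)*(s^2 - s - 20) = (s - 3)*(s + 4)*(s - 5)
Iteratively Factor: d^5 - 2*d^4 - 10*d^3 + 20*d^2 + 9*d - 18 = (d + 3)*(d^4 - 5*d^3 + 5*d^2 + 5*d - 6) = (d - 2)*(d + 3)*(d^3 - 3*d^2 - d + 3) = (d - 2)*(d - 1)*(d + 3)*(d^2 - 2*d - 3) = (d - 3)*(d - 2)*(d - 1)*(d + 3)*(d + 1)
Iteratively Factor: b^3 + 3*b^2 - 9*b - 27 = (b + 3)*(b^2 - 9) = (b - 3)*(b + 3)*(b + 3)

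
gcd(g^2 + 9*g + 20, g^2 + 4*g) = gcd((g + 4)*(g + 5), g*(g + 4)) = g + 4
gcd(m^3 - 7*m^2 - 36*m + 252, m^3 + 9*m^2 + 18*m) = m + 6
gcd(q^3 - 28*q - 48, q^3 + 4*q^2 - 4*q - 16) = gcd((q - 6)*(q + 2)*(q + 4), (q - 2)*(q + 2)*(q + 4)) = q^2 + 6*q + 8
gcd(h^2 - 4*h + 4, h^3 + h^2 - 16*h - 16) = 1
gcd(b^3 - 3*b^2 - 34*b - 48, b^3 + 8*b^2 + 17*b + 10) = b + 2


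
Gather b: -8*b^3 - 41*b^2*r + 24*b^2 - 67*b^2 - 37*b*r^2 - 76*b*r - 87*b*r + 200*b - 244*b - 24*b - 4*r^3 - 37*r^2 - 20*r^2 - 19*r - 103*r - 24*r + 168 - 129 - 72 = -8*b^3 + b^2*(-41*r - 43) + b*(-37*r^2 - 163*r - 68) - 4*r^3 - 57*r^2 - 146*r - 33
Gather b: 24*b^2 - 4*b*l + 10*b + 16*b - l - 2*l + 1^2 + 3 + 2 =24*b^2 + b*(26 - 4*l) - 3*l + 6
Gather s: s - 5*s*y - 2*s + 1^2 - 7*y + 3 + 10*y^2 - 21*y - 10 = s*(-5*y - 1) + 10*y^2 - 28*y - 6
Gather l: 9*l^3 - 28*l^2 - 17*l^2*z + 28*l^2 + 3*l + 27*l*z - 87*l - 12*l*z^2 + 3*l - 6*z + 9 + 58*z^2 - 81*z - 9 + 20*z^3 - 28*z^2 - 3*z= 9*l^3 - 17*l^2*z + l*(-12*z^2 + 27*z - 81) + 20*z^3 + 30*z^2 - 90*z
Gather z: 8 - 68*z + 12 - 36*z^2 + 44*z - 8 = -36*z^2 - 24*z + 12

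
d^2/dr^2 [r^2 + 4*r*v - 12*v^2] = 2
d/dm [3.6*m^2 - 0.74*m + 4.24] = 7.2*m - 0.74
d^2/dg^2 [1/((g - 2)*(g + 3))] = 2*((g - 2)^2 + (g - 2)*(g + 3) + (g + 3)^2)/((g - 2)^3*(g + 3)^3)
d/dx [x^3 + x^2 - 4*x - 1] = 3*x^2 + 2*x - 4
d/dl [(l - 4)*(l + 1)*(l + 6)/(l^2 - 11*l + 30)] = (l^4 - 22*l^3 + 79*l^2 + 228*l - 924)/(l^4 - 22*l^3 + 181*l^2 - 660*l + 900)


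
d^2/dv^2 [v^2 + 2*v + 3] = 2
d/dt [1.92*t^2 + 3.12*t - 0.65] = 3.84*t + 3.12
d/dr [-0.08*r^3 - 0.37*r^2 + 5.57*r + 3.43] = -0.24*r^2 - 0.74*r + 5.57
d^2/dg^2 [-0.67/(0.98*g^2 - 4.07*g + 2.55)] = (1.286936*g^2 - 5.344724*g - 0.67*(1.96*g - 4.07)*(3.92*g - 8.14) + 3.34866)/(0.98*g^2 - 4.07*g + 2.55)^3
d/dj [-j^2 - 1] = -2*j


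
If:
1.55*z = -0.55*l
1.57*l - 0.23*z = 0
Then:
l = 0.00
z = 0.00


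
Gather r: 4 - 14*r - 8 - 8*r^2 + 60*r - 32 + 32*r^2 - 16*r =24*r^2 + 30*r - 36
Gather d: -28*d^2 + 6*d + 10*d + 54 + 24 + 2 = -28*d^2 + 16*d + 80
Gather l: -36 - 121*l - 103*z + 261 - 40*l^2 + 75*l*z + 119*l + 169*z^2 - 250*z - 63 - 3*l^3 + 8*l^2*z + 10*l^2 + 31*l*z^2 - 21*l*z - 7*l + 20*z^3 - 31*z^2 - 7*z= -3*l^3 + l^2*(8*z - 30) + l*(31*z^2 + 54*z - 9) + 20*z^3 + 138*z^2 - 360*z + 162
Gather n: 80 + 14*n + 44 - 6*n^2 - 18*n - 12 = -6*n^2 - 4*n + 112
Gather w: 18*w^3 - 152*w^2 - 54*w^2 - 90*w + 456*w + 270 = 18*w^3 - 206*w^2 + 366*w + 270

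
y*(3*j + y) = 3*j*y + y^2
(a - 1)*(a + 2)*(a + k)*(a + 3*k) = a^4 + 4*a^3*k + a^3 + 3*a^2*k^2 + 4*a^2*k - 2*a^2 + 3*a*k^2 - 8*a*k - 6*k^2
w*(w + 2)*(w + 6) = w^3 + 8*w^2 + 12*w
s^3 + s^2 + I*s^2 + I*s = s*(s + 1)*(s + I)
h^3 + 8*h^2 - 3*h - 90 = (h - 3)*(h + 5)*(h + 6)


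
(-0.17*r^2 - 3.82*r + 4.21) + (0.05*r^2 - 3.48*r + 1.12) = -0.12*r^2 - 7.3*r + 5.33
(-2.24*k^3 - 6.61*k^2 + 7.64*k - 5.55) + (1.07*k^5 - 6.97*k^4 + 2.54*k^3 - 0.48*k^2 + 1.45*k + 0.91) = 1.07*k^5 - 6.97*k^4 + 0.3*k^3 - 7.09*k^2 + 9.09*k - 4.64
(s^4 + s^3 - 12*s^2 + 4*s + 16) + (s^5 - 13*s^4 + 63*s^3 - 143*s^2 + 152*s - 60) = s^5 - 12*s^4 + 64*s^3 - 155*s^2 + 156*s - 44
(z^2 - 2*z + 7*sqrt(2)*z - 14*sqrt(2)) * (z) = z^3 - 2*z^2 + 7*sqrt(2)*z^2 - 14*sqrt(2)*z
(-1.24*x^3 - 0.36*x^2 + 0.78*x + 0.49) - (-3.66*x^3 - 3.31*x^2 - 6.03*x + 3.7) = 2.42*x^3 + 2.95*x^2 + 6.81*x - 3.21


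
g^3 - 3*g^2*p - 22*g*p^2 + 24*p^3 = (g - 6*p)*(g - p)*(g + 4*p)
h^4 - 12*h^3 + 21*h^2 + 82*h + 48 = (h - 8)*(h - 6)*(h + 1)^2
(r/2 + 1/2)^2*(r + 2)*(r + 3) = r^4/4 + 7*r^3/4 + 17*r^2/4 + 17*r/4 + 3/2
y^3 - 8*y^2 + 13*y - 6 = (y - 6)*(y - 1)^2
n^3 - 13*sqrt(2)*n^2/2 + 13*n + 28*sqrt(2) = (n - 4*sqrt(2))*(n - 7*sqrt(2)/2)*(n + sqrt(2))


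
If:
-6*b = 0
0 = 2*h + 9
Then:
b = 0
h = -9/2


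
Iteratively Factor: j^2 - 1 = (j + 1)*(j - 1)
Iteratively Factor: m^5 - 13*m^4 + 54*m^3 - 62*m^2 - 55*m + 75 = (m - 1)*(m^4 - 12*m^3 + 42*m^2 - 20*m - 75) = (m - 5)*(m - 1)*(m^3 - 7*m^2 + 7*m + 15) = (m - 5)*(m - 3)*(m - 1)*(m^2 - 4*m - 5) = (m - 5)*(m - 3)*(m - 1)*(m + 1)*(m - 5)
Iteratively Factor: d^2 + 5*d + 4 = (d + 1)*(d + 4)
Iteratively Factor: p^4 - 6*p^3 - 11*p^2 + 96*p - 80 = (p - 4)*(p^3 - 2*p^2 - 19*p + 20) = (p - 5)*(p - 4)*(p^2 + 3*p - 4) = (p - 5)*(p - 4)*(p + 4)*(p - 1)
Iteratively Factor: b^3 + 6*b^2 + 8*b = (b + 4)*(b^2 + 2*b) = b*(b + 4)*(b + 2)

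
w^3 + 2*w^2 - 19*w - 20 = (w - 4)*(w + 1)*(w + 5)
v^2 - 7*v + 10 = (v - 5)*(v - 2)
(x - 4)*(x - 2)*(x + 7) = x^3 + x^2 - 34*x + 56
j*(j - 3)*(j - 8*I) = j^3 - 3*j^2 - 8*I*j^2 + 24*I*j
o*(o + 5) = o^2 + 5*o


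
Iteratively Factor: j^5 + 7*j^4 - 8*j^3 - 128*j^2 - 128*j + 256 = (j + 4)*(j^4 + 3*j^3 - 20*j^2 - 48*j + 64) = (j - 4)*(j + 4)*(j^3 + 7*j^2 + 8*j - 16) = (j - 4)*(j - 1)*(j + 4)*(j^2 + 8*j + 16) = (j - 4)*(j - 1)*(j + 4)^2*(j + 4)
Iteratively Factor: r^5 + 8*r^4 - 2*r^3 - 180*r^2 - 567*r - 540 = (r + 4)*(r^4 + 4*r^3 - 18*r^2 - 108*r - 135) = (r - 5)*(r + 4)*(r^3 + 9*r^2 + 27*r + 27) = (r - 5)*(r + 3)*(r + 4)*(r^2 + 6*r + 9) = (r - 5)*(r + 3)^2*(r + 4)*(r + 3)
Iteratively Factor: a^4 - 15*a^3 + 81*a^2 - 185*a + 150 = (a - 3)*(a^3 - 12*a^2 + 45*a - 50) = (a - 5)*(a - 3)*(a^2 - 7*a + 10) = (a - 5)*(a - 3)*(a - 2)*(a - 5)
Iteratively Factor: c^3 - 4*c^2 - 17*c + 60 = (c - 3)*(c^2 - c - 20) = (c - 3)*(c + 4)*(c - 5)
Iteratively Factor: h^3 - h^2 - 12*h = (h - 4)*(h^2 + 3*h) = h*(h - 4)*(h + 3)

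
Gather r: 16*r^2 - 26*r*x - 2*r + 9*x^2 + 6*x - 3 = 16*r^2 + r*(-26*x - 2) + 9*x^2 + 6*x - 3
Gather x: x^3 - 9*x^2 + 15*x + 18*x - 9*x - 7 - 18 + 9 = x^3 - 9*x^2 + 24*x - 16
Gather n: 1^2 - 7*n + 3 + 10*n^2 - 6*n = 10*n^2 - 13*n + 4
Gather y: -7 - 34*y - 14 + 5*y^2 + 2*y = 5*y^2 - 32*y - 21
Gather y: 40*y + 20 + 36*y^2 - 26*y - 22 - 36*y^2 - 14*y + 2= 0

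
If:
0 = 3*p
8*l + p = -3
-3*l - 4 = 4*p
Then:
No Solution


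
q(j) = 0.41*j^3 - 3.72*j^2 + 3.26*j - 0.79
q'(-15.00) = 391.61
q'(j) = 1.23*j^2 - 7.44*j + 3.26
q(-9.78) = -772.02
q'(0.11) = 2.46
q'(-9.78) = 193.67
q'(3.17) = -7.96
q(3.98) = -20.89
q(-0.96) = -7.71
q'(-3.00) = 36.65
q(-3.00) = -55.12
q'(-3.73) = 48.12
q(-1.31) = -12.37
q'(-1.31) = 15.12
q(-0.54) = -3.70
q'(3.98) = -6.87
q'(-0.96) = 11.54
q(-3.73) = -85.98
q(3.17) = -14.78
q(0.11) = -0.48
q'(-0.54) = 7.64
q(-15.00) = -2270.44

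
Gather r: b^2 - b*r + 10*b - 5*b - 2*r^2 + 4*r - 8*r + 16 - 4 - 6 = b^2 + 5*b - 2*r^2 + r*(-b - 4) + 6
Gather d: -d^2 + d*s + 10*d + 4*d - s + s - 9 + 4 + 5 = -d^2 + d*(s + 14)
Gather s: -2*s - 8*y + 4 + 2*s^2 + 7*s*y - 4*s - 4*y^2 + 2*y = 2*s^2 + s*(7*y - 6) - 4*y^2 - 6*y + 4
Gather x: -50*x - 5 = -50*x - 5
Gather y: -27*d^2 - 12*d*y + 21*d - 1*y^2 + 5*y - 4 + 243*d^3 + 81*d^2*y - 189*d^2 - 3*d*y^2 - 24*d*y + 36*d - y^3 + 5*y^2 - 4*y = 243*d^3 - 216*d^2 + 57*d - y^3 + y^2*(4 - 3*d) + y*(81*d^2 - 36*d + 1) - 4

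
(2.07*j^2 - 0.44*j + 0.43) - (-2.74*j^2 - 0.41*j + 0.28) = 4.81*j^2 - 0.03*j + 0.15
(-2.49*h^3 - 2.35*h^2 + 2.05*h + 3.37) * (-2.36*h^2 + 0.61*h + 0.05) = 5.8764*h^5 + 4.0271*h^4 - 6.396*h^3 - 6.8202*h^2 + 2.1582*h + 0.1685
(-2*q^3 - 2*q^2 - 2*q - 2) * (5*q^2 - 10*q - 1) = -10*q^5 + 10*q^4 + 12*q^3 + 12*q^2 + 22*q + 2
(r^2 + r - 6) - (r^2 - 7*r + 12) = 8*r - 18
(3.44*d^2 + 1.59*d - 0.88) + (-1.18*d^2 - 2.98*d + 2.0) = 2.26*d^2 - 1.39*d + 1.12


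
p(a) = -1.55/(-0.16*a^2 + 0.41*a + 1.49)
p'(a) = -1.55*(0.32*a - 0.41)/(-0.16*a^2 + 0.41*a + 1.49)^2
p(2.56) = -1.04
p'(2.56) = -0.29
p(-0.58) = -1.29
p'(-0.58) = 0.64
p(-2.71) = 1.95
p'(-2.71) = 3.12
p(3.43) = -1.53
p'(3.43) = -1.04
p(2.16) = -0.95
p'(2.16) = -0.16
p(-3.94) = 0.59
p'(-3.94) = 0.38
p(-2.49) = 2.96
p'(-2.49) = 6.84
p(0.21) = -0.99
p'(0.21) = 0.22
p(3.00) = -1.21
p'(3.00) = -0.52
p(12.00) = 0.09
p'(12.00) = -0.02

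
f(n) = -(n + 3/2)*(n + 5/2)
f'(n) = -2*n - 4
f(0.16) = -4.42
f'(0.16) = -4.32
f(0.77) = -7.42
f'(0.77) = -5.54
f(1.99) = -15.67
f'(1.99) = -7.98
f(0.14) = -4.33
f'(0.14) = -4.28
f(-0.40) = -2.31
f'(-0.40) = -3.20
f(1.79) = -14.11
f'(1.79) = -7.58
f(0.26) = -4.86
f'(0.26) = -4.52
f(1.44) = -11.58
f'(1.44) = -6.88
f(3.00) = -24.75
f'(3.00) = -10.00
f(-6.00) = -15.75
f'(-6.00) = 8.00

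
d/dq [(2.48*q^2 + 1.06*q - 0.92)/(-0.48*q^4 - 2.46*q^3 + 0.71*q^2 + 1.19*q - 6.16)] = (2.3808*q^5 + 7.6272*q^4 + 3.4488*q^3 - 4.591*q^2 - 29.2472*q - 5.4348)/(0.2304*q^8 + 2.3616*q^7 + 5.37*q^6 - 4.6356*q^5 + 0.5629*q^4 + 31.997*q^3 - 7.3311*q^2 - 14.6608*q + 37.9456)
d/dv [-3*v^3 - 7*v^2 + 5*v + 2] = -9*v^2 - 14*v + 5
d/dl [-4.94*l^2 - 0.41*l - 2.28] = -9.88*l - 0.41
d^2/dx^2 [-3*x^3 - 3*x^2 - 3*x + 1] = -18*x - 6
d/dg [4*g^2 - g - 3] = 8*g - 1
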